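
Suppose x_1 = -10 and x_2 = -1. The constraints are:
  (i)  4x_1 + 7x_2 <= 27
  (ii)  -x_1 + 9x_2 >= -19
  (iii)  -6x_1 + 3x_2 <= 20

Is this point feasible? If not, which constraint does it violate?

not feasible — violates (iii)

Constraint (iii): -6x_1 + 3x_2 = 57, which is not ≤ 20. All other constraints are satisfied.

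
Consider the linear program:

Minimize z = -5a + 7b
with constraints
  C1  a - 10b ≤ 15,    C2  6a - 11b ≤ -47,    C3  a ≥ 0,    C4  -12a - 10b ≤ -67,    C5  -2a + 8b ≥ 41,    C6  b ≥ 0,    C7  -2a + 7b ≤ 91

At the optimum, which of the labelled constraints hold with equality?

C2 and C7

Extreme points and z = -5a + 7b:
  (75/26, 76/13) → z = 53/2
  (168/5, 113/5) → z = -49/5
  (0, 67/10) → z = 469/10
  (0, 13) → z = 91
  (63/58, 313/58) → z = 938/29

The minimum is at (168/5, 113/5). Substituting into each constraint, equality holds for C2 and C7; the remaining constraints have slack.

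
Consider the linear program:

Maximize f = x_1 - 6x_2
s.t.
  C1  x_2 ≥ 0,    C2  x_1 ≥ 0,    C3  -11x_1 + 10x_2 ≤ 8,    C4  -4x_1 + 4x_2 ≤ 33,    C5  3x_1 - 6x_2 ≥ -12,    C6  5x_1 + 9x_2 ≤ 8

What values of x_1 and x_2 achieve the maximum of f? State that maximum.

x_1 = 8/5, x_2 = 0, maximum f = 8/5

The optimum lies where x_2 = 0 and 5x_1 + 9x_2 = 8.
Solving simultaneously gives x_1 = 8/5, x_2 = 0.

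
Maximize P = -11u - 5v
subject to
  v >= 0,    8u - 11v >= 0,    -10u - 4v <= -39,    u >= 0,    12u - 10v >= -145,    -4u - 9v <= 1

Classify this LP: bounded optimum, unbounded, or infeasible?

Extreme points and P = -11u - 5v:
  (39/10, 0) → P = -429/10
  (429/142, 156/71) → P = -6279/142
The feasible region has finitely many vertices and no improving ray; the maximum is -429/10 at (39/10, 0).

bounded optimum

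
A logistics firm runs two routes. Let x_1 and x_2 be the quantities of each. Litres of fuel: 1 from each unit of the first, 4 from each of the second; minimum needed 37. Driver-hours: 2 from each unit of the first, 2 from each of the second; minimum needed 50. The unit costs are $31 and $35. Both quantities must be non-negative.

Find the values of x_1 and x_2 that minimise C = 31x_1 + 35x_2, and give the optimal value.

x_1 = 21, x_2 = 4, minimum C = 791

Corner points and C = 31x_1 + 35x_2:
  (0, 25) → C = 875
  (37, 0) → C = 1147
  (21, 4) → C = 791
The feasible region is unbounded (it extends along (0, 1), (1, 0)), but C strictly increases along every unbounded feasible direction, so there is no improving ray and the minimum is attained at a vertex.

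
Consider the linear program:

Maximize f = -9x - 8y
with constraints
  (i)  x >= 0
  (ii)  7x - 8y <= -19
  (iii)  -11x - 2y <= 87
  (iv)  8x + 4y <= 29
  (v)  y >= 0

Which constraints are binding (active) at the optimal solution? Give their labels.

Feasible corners and f = -9x - 8y:
  (0, 19/8) → f = -19
  (0, 29/4) → f = -58
  (39/23, 355/92) → f = -1061/23

The maximum is at (0, 19/8). Substituting into each constraint, equality holds for (i) and (ii); the remaining constraints have slack.

(i) and (ii)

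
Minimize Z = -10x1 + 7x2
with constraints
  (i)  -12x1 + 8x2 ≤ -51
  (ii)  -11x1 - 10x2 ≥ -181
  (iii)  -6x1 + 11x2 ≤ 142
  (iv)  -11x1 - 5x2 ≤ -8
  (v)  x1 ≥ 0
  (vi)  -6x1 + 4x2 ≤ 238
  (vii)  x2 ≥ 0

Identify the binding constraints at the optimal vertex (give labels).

Extreme points and Z = -10x1 + 7x2:
  (979/104, 1611/208) → Z = -8303/208
  (17/4, 0) → Z = -85/2
  (181/11, 0) → Z = -1810/11

The minimum is at (181/11, 0). Substituting into each constraint, equality holds for (ii) and (vii); the remaining constraints have slack.

(ii) and (vii)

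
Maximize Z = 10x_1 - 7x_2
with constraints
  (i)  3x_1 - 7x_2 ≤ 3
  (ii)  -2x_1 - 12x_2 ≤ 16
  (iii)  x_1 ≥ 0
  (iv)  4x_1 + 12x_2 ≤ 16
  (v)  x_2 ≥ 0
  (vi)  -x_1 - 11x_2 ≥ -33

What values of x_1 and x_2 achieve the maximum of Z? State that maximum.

x_1 = 37/16, x_2 = 9/16, maximum Z = 307/16

Vertices and Z = 10x_1 - 7x_2:
  (37/16, 9/16) → Z = 307/16
  (1, 0) → Z = 10
  (0, 4/3) → Z = -28/3
  (0, 0) → Z = 0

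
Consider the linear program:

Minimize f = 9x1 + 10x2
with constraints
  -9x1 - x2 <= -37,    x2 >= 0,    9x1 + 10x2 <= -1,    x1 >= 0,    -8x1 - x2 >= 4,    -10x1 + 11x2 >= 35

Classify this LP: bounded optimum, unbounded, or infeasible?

The boundaries -8x1 - x2 = 4 and -10x1 + 11x2 = 35 meet at (-79/98, 120/49), but that point violates -9x1 - x2 ≤ -37. Every candidate vertex is excluded by some other constraint, so the feasible region is empty.

infeasible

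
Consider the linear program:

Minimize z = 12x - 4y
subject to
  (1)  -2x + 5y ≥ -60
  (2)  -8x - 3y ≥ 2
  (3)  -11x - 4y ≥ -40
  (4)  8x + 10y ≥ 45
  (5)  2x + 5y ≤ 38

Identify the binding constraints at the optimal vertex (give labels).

Feasible corners and z = 12x - 4y:
  (-155/56, 47/7) → z = -841/14
  (-62/17, 154/17) → z = -80
  (-31/4, 107/10) → z = -679/5

The minimum is at (-31/4, 107/10). Substituting into each constraint, equality holds for (4) and (5); the remaining constraints have slack.

(4) and (5)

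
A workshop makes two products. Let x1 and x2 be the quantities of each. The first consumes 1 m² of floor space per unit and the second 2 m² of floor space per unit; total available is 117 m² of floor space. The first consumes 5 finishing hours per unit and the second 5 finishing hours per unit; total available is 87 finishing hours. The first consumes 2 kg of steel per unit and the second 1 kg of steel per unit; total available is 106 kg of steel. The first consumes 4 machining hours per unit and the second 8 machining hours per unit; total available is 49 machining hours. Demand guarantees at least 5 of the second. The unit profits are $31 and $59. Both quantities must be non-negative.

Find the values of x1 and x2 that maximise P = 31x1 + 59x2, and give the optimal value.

Feasible corners and P = 31x1 + 59x2:
  (0, 49/8) → P = 2891/8
  (0, 5) → P = 295
  (9/4, 5) → P = 1459/4

The optimum lies where 4x1 + 8x2 = 49 and x2 = 5.
Solving simultaneously gives x1 = 9/4, x2 = 5.

x1 = 9/4, x2 = 5, maximum P = 1459/4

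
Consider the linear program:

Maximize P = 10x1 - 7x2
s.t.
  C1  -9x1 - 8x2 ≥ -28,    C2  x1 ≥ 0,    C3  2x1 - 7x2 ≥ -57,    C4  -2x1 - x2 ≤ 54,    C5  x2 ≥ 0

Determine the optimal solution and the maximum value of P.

x1 = 28/9, x2 = 0, maximum P = 280/9

The binding constraints are -9x1 - 8x2 = -28 and x2 = 0.
Solving simultaneously gives x1 = 28/9, x2 = 0.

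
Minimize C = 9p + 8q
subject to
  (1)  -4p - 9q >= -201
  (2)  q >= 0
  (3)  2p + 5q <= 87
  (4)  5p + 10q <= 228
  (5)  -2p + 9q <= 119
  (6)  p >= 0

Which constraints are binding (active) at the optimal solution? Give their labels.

(2) and (6)

Corner points and C = 9p + 8q:
  (87/2, 0) → C = 783/2
  (0, 0) → C = 0
  (47/7, 103/7) → C = 1247/7
  (0, 119/9) → C = 952/9

The minimum is at (0, 0). Substituting into each constraint, equality holds for (2) and (6); the remaining constraints have slack.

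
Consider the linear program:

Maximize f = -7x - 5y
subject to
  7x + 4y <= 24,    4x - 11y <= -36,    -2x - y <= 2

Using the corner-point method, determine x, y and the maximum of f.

Vertices and f = -7x - 5y:
  (40/31, 116/31) → f = -860/31
  (-32, 62) → f = -86
  (-29/13, 32/13) → f = 43/13

x = -29/13, y = 32/13, maximum f = 43/13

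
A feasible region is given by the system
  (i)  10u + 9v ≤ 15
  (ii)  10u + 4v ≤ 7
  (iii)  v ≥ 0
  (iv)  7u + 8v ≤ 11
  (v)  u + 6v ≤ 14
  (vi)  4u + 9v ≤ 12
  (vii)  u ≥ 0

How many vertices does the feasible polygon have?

The feasible vertices (each the meet of two boundaries and inside every other half-plane) are:
  (7/10, 0)
  (3/13, 61/52)
  (0, 0)
  (3/31, 40/31)
  (0, 4/3)

5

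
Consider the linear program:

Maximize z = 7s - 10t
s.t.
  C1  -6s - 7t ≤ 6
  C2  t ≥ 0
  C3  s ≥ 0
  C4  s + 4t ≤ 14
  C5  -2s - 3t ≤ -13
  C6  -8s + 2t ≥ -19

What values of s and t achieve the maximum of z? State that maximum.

Feasible corners and z = 7s - 10t:
  (2, 3) → z = -16
  (52/17, 93/34) → z = -101/17
  (83/28, 33/14) → z = -79/28

At the optimal vertex, -2s - 3t = -13 and -8s + 2t = -19.
Solving simultaneously gives s = 83/28, t = 33/14.

s = 83/28, t = 33/14, maximum z = -79/28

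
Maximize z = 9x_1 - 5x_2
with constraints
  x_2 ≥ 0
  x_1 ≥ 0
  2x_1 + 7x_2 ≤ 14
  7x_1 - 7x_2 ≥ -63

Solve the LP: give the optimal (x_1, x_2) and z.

x_1 = 7, x_2 = 0, maximum z = 63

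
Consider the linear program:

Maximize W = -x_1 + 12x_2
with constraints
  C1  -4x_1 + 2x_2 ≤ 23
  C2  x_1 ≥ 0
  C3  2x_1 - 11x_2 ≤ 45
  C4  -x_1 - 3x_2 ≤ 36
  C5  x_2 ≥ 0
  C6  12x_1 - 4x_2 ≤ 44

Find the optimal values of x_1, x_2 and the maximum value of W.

Vertices and W = -x_1 + 12x_2:
  (0, 23/2) → W = 138
  (45/2, 113/2) → W = 1311/2
  (0, 0) → W = 0
  (11/3, 0) → W = -11/3

At the optimal vertex, -4x_1 + 2x_2 = 23 and 12x_1 - 4x_2 = 44.
Solving simultaneously gives x_1 = 45/2, x_2 = 113/2.

x_1 = 45/2, x_2 = 113/2, maximum W = 1311/2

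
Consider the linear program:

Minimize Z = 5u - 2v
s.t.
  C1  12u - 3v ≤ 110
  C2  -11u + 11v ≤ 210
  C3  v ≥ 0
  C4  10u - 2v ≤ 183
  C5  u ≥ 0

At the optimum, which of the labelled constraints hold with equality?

Feasible corners and Z = 5u - 2v:
  (1840/99, 3730/99) → Z = 580/33
  (55/6, 0) → Z = 275/6
  (0, 210/11) → Z = -420/11
  (0, 0) → Z = 0

The minimum is at (0, 210/11). Substituting into each constraint, equality holds for C2 and C5; the remaining constraints have slack.

C2 and C5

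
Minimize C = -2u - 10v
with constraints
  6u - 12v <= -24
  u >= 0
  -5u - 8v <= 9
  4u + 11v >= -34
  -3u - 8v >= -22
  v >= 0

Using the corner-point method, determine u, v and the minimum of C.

u = 0, v = 11/4, minimum C = -55/2

Vertices and C = -2u - 10v:
  (0, 2) → C = -20
  (6/7, 17/7) → C = -26
  (0, 11/4) → C = -55/2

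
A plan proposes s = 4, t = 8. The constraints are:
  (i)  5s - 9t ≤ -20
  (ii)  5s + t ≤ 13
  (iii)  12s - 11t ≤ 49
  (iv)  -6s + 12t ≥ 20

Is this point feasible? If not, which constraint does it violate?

not feasible — violates (ii)

Constraint (ii): 5s + t = 28, which is not ≤ 13. All other constraints are satisfied.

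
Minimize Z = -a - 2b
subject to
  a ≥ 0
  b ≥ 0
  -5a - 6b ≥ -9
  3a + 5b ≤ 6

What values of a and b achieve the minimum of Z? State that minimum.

a = 0, b = 6/5, minimum Z = -12/5

Feasible corners and Z = -a - 2b:
  (0, 0) → Z = 0
  (0, 6/5) → Z = -12/5
  (9/5, 0) → Z = -9/5
  (9/7, 3/7) → Z = -15/7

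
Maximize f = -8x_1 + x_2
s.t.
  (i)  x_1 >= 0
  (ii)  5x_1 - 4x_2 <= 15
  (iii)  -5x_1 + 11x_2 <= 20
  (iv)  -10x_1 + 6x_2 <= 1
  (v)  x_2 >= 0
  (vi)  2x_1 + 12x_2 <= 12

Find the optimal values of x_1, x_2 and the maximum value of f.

x_1 = 0, x_2 = 1/6, maximum f = 1/6

Vertices and f = -8x_1 + x_2:
  (0, 1/6) → f = 1/6
  (0, 0) → f = 0
  (3, 0) → f = -24
  (57/17, 15/34) → f = -897/34
  (5/11, 61/66) → f = -179/66

The binding constraints are x_1 = 0 and -10x_1 + 6x_2 = 1.
Solving simultaneously gives x_1 = 0, x_2 = 1/6.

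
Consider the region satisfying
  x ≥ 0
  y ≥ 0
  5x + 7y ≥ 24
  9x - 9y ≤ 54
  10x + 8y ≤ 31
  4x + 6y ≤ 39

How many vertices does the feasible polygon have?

3

Pairwise boundary intersections that survive every other constraint:
  (0, 24/7)
  (0, 31/8)
  (5/6, 17/6)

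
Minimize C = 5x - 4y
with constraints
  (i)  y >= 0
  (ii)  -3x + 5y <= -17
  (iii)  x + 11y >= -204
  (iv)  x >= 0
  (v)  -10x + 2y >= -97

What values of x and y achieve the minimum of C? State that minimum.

x = 17/3, y = 0, minimum C = 85/3

Corner points and C = 5x - 4y:
  (17/3, 0) → C = 85/3
  (97/10, 0) → C = 97/2
  (41/4, 11/4) → C = 161/4

The optimum lies where y = 0 and -3x + 5y = -17.
Solving simultaneously gives x = 17/3, y = 0.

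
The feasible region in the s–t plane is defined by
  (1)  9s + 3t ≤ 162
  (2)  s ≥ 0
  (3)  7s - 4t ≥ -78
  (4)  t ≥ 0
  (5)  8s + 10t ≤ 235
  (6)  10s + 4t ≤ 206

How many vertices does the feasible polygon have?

5

Pairwise boundary intersections that survive every other constraint:
  (18, 0)
  (305/22, 273/22)
  (0, 39/2)
  (0, 0)
  (80/51, 2269/102)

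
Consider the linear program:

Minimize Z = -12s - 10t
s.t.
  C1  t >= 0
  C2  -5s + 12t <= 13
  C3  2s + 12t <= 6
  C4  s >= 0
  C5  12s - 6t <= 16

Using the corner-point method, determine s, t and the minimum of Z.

s = 19/13, t = 10/39, minimum Z = -784/39

Corner points and Z = -12s - 10t:
  (0, 0) → Z = 0
  (4/3, 0) → Z = -16
  (0, 1/2) → Z = -5
  (19/13, 10/39) → Z = -784/39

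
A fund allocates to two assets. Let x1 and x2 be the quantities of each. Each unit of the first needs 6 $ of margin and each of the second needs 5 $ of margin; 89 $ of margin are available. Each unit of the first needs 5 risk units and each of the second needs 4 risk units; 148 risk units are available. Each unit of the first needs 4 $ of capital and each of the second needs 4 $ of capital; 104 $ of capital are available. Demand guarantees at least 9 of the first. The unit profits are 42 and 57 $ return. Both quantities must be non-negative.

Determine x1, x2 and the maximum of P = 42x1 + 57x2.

Feasible corners and P = 42x1 + 57x2:
  (89/6, 0) → P = 623
  (9, 0) → P = 378
  (9, 7) → P = 777

At the optimal vertex, 6x1 + 5x2 = 89 and x1 = 9.
Solving simultaneously gives x1 = 9, x2 = 7.

x1 = 9, x2 = 7, maximum P = 777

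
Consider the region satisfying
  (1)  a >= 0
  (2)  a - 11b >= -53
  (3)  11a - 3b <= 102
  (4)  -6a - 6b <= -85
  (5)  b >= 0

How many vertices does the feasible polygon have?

3

The feasible vertices (each the meet of two boundaries and inside every other half-plane) are:
  (1281/118, 685/118)
  (617/72, 403/72)
  (289/28, 323/84)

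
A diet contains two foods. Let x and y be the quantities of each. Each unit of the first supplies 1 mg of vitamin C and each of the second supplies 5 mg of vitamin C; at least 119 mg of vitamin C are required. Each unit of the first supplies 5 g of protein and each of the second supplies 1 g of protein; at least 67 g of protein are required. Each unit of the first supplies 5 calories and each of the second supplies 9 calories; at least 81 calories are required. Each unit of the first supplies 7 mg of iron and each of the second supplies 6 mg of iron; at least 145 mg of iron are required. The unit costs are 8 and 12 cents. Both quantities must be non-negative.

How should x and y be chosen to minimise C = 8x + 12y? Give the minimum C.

x = 9, y = 22, minimum C = 336

Corner points and C = 8x + 12y:
  (0, 67) → C = 804
  (119, 0) → C = 952
  (9, 22) → C = 336
The feasible region is unbounded (it extends along (0, 1), (1, 0)), but C strictly increases along every unbounded feasible direction, so there is no improving ray and the minimum is attained at a vertex.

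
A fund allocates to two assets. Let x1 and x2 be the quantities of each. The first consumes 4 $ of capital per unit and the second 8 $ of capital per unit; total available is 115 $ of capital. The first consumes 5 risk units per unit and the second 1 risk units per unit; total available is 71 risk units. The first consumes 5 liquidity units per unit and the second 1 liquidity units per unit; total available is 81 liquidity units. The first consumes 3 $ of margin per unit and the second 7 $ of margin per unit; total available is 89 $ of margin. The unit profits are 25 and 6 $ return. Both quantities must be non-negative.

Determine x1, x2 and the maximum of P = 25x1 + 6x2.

x1 = 51/4, x2 = 29/4, maximum P = 1449/4

Vertices and P = 25x1 + 6x2:
  (0, 0) → P = 0
  (0, 89/7) → P = 534/7
  (71/5, 0) → P = 355
  (51/4, 29/4) → P = 1449/4

The optimum lies where 5x1 + x2 = 71 and 3x1 + 7x2 = 89.
Solving simultaneously gives x1 = 51/4, x2 = 29/4.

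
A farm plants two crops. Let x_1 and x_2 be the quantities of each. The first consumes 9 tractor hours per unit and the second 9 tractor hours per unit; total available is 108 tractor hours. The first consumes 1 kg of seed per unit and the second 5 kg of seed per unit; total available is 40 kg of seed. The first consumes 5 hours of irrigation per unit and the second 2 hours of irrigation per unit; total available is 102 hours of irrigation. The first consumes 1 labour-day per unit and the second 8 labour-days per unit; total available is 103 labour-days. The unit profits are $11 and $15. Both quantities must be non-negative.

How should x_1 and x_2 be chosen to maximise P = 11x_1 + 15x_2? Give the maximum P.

x_1 = 5, x_2 = 7, maximum P = 160

Extreme points and P = 11x_1 + 15x_2:
  (0, 0) → P = 0
  (0, 8) → P = 120
  (12, 0) → P = 132
  (5, 7) → P = 160

The optimum lies where 9x_1 + 9x_2 = 108 and x_1 + 5x_2 = 40.
Solving simultaneously gives x_1 = 5, x_2 = 7.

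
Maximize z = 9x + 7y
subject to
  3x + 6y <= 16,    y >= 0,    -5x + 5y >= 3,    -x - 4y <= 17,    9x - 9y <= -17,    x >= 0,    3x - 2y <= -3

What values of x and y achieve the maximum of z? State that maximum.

x = 14/27, y = 65/27, maximum z = 581/27

Extreme points and z = 9x + 7y:
  (14/27, 65/27) → z = 581/27
  (0, 8/3) → z = 56/3
  (0, 17/9) → z = 119/9

The binding constraints are 3x + 6y = 16 and 9x - 9y = -17.
Solving simultaneously gives x = 14/27, y = 65/27.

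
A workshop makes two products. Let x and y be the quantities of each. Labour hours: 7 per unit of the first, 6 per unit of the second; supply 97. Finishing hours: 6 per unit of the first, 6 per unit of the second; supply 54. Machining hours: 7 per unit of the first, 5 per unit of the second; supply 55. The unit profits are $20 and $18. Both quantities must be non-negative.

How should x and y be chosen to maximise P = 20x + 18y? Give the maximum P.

Vertices and P = 20x + 18y:
  (0, 0) → P = 0
  (0, 9) → P = 162
  (55/7, 0) → P = 1100/7
  (5, 4) → P = 172

The optimum lies where 6x + 6y = 54 and 7x + 5y = 55.
Solving simultaneously gives x = 5, y = 4.

x = 5, y = 4, maximum P = 172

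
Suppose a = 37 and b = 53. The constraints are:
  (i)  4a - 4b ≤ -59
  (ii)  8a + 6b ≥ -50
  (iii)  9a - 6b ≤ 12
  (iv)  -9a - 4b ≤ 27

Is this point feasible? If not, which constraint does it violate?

not feasible — violates (iii)

Constraint (iii): 9a - 6b = 15, which is not ≤ 12. All other constraints are satisfied.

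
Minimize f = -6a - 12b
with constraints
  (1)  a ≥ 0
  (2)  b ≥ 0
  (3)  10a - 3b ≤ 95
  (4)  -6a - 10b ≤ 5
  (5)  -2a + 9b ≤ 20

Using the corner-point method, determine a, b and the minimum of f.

Corner points and f = -6a - 12b:
  (0, 0) → f = 0
  (0, 20/9) → f = -80/3
  (19/2, 0) → f = -57
  (305/28, 65/14) → f = -1695/14

The optimum lies where 10a - 3b = 95 and -2a + 9b = 20.
Solving simultaneously gives a = 305/28, b = 65/14.

a = 305/28, b = 65/14, minimum f = -1695/14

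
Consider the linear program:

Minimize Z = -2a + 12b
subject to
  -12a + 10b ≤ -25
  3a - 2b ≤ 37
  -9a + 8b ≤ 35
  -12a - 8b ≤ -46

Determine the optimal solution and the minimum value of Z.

a = 97/12, b = -51/8, minimum Z = -278/3

Corner points and Z = -2a + 12b:
  (160/3, 123/2) → Z = 1894/3
  (55/18, 7/6) → Z = 71/9
  (97/12, -51/8) → Z = -278/3

The optimum lies where 3a - 2b = 37 and -12a - 8b = -46.
Solving simultaneously gives a = 97/12, b = -51/8.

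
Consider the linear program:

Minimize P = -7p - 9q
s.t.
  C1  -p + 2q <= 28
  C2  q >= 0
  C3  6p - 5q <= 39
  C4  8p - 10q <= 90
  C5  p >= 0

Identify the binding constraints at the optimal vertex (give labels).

C1 and C3

Extreme points and P = -7p - 9q:
  (218/7, 207/7) → P = -3389/7
  (0, 14) → P = -126
  (13/2, 0) → P = -91/2
  (0, 0) → P = 0

The minimum is at (218/7, 207/7). Substituting into each constraint, equality holds for C1 and C3; the remaining constraints have slack.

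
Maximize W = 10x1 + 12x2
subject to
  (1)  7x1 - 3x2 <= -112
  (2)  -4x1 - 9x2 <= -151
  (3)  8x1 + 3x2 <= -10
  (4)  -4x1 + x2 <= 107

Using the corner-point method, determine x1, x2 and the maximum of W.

x1 = -331/20, x2 = 204/5, maximum W = 3241/10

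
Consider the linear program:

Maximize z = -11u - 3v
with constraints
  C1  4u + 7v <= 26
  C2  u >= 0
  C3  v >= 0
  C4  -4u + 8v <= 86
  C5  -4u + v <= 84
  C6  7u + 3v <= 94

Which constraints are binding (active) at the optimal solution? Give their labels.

C2 and C3

Vertices and z = -11u - 3v:
  (0, 26/7) → z = -78/7
  (13/2, 0) → z = -143/2
  (0, 0) → z = 0

The maximum is at (0, 0). Substituting into each constraint, equality holds for C2 and C3; the remaining constraints have slack.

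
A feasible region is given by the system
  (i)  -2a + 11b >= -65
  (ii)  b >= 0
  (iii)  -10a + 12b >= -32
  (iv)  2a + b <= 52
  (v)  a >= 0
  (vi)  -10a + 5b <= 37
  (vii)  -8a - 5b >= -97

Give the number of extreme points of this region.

The feasible vertices (each the meet of two boundaries and inside every other half-plane) are:
  (16/5, 0)
  (0, 0)
  (662/73, 357/73)
  (0, 37/5)
  (10/3, 211/15)

5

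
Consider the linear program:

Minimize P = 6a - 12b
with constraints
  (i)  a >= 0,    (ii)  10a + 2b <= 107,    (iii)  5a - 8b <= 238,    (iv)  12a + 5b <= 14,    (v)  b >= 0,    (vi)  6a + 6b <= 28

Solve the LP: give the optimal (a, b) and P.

a = 0, b = 14/5, minimum P = -168/5

Extreme points and P = 6a - 12b:
  (0, 14/5) → P = -168/5
  (0, 0) → P = 0
  (7/6, 0) → P = 7

At the optimal vertex, a = 0 and 12a + 5b = 14.
Solving simultaneously gives a = 0, b = 14/5.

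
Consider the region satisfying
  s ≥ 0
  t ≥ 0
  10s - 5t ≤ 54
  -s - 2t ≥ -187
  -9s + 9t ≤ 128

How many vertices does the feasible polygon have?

Intersecting each pair of boundary lines and keeping only the points that satisfy every inequality leaves:
  (0, 0)
  (0, 128/9)
  (27/5, 0)
  (1126/45, 1766/45)

4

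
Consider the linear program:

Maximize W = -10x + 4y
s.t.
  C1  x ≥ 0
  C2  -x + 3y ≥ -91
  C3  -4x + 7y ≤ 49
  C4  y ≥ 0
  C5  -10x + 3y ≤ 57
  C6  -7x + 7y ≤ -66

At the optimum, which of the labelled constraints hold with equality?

C4 and C6

Vertices and W = -10x + 4y:
  (91, 0) → W = -910
  (115/3, 607/21) → W = -1874/7
  (66/7, 0) → W = -660/7
The feasible region is unbounded (it extends along (7, 4), (3, 1)), but W strictly decreases along every unbounded feasible direction, so there is no improving ray and the maximum is attained at a vertex.

The maximum is at (66/7, 0). Substituting into each constraint, equality holds for C4 and C6; the remaining constraints have slack.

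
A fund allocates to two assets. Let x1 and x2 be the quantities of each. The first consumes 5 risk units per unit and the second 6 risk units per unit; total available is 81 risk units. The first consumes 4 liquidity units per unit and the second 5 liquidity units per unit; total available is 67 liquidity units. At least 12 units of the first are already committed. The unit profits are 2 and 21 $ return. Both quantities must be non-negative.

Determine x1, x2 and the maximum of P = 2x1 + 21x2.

Feasible corners and P = 2x1 + 21x2:
  (81/5, 0) → P = 162/5
  (12, 0) → P = 24
  (12, 7/2) → P = 195/2

x1 = 12, x2 = 7/2, maximum P = 195/2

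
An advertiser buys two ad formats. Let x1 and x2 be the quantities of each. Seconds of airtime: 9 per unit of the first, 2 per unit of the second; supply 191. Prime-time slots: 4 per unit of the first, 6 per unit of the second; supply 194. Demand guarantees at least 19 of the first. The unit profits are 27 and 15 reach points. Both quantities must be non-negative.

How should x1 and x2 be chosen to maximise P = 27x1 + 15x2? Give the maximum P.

Vertices and P = 27x1 + 15x2:
  (191/9, 0) → P = 573
  (19, 0) → P = 513
  (19, 10) → P = 663

The binding constraints are 9x1 + 2x2 = 191 and x1 = 19.
Solving simultaneously gives x1 = 19, x2 = 10.

x1 = 19, x2 = 10, maximum P = 663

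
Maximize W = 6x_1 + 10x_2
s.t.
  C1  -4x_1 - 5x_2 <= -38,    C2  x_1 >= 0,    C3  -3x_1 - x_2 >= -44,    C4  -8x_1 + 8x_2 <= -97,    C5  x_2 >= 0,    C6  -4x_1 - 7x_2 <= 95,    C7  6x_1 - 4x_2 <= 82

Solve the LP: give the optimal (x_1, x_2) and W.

Feasible corners and W = 6x_1 + 10x_2:
  (449/32, 61/32) → W = 413/4
  (43/3, 1) → W = 96
  (97/8, 0) → W = 291/4
  (41/3, 0) → W = 82

The binding constraints are -3x_1 - x_2 = -44 and -8x_1 + 8x_2 = -97.
Solving simultaneously gives x_1 = 449/32, x_2 = 61/32.

x_1 = 449/32, x_2 = 61/32, maximum W = 413/4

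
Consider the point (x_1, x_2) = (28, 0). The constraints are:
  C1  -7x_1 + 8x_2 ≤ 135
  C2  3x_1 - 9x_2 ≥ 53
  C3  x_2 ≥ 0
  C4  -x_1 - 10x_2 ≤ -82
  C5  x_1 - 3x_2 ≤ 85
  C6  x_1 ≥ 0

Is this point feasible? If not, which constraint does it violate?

Constraint C4: -x_1 - 10x_2 = -28, which is not ≤ -82. All other constraints are satisfied.

not feasible — violates C4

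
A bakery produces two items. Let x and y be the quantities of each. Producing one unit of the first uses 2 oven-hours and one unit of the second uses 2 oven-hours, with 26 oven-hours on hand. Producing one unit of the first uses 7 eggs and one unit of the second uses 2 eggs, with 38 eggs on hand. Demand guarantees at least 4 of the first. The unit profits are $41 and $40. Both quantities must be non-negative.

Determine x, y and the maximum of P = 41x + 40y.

Vertices and P = 41x + 40y:
  (38/7, 0) → P = 1558/7
  (4, 0) → P = 164
  (4, 5) → P = 364

x = 4, y = 5, maximum P = 364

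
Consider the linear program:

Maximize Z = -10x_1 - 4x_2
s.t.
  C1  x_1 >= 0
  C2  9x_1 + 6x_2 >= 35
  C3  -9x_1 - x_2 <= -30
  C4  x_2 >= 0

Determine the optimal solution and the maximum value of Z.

x_1 = 29/9, x_2 = 1, maximum Z = -326/9

Feasible corners and Z = -10x_1 - 4x_2:
  (0, 30) → Z = -120
  (29/9, 1) → Z = -326/9
  (35/9, 0) → Z = -350/9
The feasible region is unbounded (it extends along (0, 1), (1, 0)), but Z strictly decreases along every unbounded feasible direction, so there is no improving ray and the maximum is attained at a vertex.

The binding constraints are 9x_1 + 6x_2 = 35 and -9x_1 - x_2 = -30.
Solving simultaneously gives x_1 = 29/9, x_2 = 1.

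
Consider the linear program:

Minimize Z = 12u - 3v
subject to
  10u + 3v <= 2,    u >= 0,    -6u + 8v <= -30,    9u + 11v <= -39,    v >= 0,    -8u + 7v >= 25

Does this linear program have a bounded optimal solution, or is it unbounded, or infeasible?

infeasible

The boundaries v = 0 and -8u + 7v = 25 meet at (-25/8, 0), but that point violates u ≥ 0. Every candidate vertex is excluded by some other constraint, so the feasible region is empty.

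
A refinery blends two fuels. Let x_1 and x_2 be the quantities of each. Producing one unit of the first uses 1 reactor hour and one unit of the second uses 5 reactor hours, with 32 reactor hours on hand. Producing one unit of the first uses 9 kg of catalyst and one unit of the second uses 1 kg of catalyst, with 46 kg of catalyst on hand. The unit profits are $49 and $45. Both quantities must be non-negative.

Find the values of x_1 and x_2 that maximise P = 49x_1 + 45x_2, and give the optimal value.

x_1 = 9/2, x_2 = 11/2, maximum P = 468

The binding constraints are x_1 + 5x_2 = 32 and 9x_1 + x_2 = 46.
Solving simultaneously gives x_1 = 9/2, x_2 = 11/2.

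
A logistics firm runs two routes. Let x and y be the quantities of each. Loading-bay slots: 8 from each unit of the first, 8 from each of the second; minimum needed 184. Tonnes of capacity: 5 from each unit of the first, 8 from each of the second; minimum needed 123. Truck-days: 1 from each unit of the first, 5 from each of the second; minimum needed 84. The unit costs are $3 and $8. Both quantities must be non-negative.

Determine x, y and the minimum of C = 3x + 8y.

x = 31/4, y = 61/4, minimum C = 581/4

Vertices and C = 3x + 8y:
  (0, 23) → C = 184
  (84, 0) → C = 252
  (31/4, 61/4) → C = 581/4
The feasible region is unbounded (it extends along (0, 1), (1, 0)), but C strictly increases along every unbounded feasible direction, so there is no improving ray and the minimum is attained at a vertex.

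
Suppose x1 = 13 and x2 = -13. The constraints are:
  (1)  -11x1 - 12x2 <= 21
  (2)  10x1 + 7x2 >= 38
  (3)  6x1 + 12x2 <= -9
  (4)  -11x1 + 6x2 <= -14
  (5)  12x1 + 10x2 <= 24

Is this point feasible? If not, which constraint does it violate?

Constraint (5): 12x1 + 10x2 = 26, which is not ≤ 24. All other constraints are satisfied.

not feasible — violates (5)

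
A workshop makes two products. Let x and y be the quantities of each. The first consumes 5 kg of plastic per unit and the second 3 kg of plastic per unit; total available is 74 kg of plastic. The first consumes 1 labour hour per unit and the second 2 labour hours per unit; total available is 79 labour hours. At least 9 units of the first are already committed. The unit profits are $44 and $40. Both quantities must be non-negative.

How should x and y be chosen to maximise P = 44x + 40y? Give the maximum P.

x = 9, y = 29/3, maximum P = 2348/3

Corner points and P = 44x + 40y:
  (74/5, 0) → P = 3256/5
  (9, 0) → P = 396
  (9, 29/3) → P = 2348/3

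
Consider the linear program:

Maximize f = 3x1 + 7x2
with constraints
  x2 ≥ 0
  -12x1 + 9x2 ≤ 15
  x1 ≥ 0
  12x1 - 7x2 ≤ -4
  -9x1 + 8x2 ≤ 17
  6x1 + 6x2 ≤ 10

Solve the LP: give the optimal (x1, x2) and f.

Vertices and f = 3x1 + 7x2:
  (0, 5/3) → f = 35/3
  (0, 4/7) → f = 4
  (23/57, 24/19) → f = 191/19

x1 = 0, x2 = 5/3, maximum f = 35/3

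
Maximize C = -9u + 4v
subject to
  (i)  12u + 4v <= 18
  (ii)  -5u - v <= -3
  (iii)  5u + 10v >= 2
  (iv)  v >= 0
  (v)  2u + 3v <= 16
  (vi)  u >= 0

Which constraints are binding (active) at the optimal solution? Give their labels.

(i) and (vi)

Extreme points and C = -9u + 4v:
  (3/2, 0) → C = -27/2
  (0, 9/2) → C = 18
  (3/5, 0) → C = -27/5
  (0, 3) → C = 12

The maximum is at (0, 9/2). Substituting into each constraint, equality holds for (i) and (vi); the remaining constraints have slack.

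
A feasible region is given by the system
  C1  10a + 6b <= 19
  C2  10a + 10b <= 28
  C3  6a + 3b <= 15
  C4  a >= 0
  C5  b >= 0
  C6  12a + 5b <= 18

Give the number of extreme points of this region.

5

Of the 15 pairwise boundary intersections, those satisfying every inequality are:
  (11/20, 9/4)
  (13/22, 24/11)
  (0, 14/5)
  (0, 0)
  (3/2, 0)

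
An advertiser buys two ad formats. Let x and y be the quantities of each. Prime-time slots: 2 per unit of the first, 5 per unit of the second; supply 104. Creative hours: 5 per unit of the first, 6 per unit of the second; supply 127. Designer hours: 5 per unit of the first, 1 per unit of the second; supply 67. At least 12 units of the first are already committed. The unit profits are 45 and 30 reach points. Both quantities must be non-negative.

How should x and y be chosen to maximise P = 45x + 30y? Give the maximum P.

x = 12, y = 7, maximum P = 750

Vertices and P = 45x + 30y:
  (67/5, 0) → P = 603
  (12, 0) → P = 540
  (12, 7) → P = 750

At the optimal vertex, 5x + y = 67 and x = 12.
Solving simultaneously gives x = 12, y = 7.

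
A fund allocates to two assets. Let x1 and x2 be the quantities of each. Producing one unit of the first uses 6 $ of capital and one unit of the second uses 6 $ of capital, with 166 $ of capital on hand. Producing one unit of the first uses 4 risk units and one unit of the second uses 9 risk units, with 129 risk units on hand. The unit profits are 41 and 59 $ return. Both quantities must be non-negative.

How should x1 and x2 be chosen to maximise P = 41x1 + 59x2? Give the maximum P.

x1 = 24, x2 = 11/3, maximum P = 3601/3

Vertices and P = 41x1 + 59x2:
  (0, 0) → P = 0
  (0, 43/3) → P = 2537/3
  (83/3, 0) → P = 3403/3
  (24, 11/3) → P = 3601/3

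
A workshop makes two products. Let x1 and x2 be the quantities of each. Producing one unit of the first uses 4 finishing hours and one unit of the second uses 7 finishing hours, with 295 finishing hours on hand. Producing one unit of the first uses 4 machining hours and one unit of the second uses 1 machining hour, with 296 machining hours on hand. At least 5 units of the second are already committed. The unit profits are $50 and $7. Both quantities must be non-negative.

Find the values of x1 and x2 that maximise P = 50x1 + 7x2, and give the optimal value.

Vertices and P = 50x1 + 7x2:
  (0, 295/7) → P = 295
  (0, 5) → P = 35
  (65, 5) → P = 3285

At the optimal vertex, 4x1 + 7x2 = 295 and x2 = 5.
Solving simultaneously gives x1 = 65, x2 = 5.

x1 = 65, x2 = 5, maximum P = 3285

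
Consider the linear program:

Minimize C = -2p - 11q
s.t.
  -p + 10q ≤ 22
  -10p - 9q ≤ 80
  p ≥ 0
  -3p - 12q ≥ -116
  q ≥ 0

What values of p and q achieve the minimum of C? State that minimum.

p = 64/3, q = 13/3, minimum C = -271/3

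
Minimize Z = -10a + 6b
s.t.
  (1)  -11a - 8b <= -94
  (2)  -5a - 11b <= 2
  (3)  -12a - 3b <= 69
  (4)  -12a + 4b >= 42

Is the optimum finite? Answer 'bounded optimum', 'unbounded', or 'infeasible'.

bounded optimum

Extreme points and Z = -10a + 6b:
  (-278/21, 629/21) → Z = 6554/21
  (2/7, 159/14) → Z = 457/7
The feasible region has finitely many vertices and no improving ray; the minimum is 457/7 at (2/7, 159/14).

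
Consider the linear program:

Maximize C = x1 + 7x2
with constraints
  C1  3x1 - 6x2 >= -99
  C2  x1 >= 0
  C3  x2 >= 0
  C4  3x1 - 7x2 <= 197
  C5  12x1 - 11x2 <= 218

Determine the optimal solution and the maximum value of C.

x1 = 799/13, x2 = 614/13, maximum C = 5097/13

Extreme points and C = x1 + 7x2:
  (0, 33/2) → C = 231/2
  (799/13, 614/13) → C = 5097/13
  (0, 0) → C = 0
  (109/6, 0) → C = 109/6

The optimum lies where 3x1 - 6x2 = -99 and 12x1 - 11x2 = 218.
Solving simultaneously gives x1 = 799/13, x2 = 614/13.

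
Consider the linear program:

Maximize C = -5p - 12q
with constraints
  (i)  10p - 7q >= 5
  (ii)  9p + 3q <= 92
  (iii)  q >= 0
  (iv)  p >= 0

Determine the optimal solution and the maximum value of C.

p = 1/2, q = 0, maximum C = -5/2

The binding constraints are 10p - 7q = 5 and q = 0.
Solving simultaneously gives p = 1/2, q = 0.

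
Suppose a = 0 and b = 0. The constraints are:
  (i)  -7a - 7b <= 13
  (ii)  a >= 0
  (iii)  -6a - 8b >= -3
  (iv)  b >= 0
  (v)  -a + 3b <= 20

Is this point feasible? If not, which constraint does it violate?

feasible

(i): 0 ≤ 13 ✓
(ii): 0 ≥ 0 ✓
(iii): 0 ≥ -3 ✓
(iv): 0 ≥ 0 ✓
(v): 0 ≤ 20 ✓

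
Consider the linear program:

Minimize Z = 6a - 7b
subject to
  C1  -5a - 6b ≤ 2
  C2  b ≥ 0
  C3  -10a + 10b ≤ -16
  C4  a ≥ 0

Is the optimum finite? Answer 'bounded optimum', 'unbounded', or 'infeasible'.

From the feasible point (8/5, 0), moving in the direction (10, 10) keeps every constraint satisfied while Z decreases without bound.

unbounded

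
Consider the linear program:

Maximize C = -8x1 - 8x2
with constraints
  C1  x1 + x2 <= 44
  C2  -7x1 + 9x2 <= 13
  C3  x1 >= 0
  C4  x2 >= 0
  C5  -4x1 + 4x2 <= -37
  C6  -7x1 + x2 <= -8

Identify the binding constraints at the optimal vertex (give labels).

Corner points and C = -8x1 - 8x2:
  (44, 0) → C = -352
  (213/8, 139/8) → C = -352
  (37/4, 0) → C = -74

The maximum is at (37/4, 0). Substituting into each constraint, equality holds for C4 and C5; the remaining constraints have slack.

C4 and C5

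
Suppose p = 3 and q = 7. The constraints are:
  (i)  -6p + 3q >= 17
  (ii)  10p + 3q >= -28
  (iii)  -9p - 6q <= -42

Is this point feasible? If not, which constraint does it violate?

Constraint (i): -6p + 3q = 3, which is not ≥ 17. All other constraints are satisfied.

not feasible — violates (i)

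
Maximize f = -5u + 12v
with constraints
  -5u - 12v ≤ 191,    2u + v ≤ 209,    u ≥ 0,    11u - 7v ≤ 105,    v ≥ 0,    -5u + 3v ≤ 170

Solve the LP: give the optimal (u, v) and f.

Feasible corners and f = -5u + 12v:
  (1568/25, 2089/25) → f = 17228/25
  (457/11, 1385/11) → f = 14335/11
  (0, 0) → f = 0
  (0, 170/3) → f = 680
  (105/11, 0) → f = -525/11

At the optimal vertex, 2u + v = 209 and -5u + 3v = 170.
Solving simultaneously gives u = 457/11, v = 1385/11.

u = 457/11, v = 1385/11, maximum f = 14335/11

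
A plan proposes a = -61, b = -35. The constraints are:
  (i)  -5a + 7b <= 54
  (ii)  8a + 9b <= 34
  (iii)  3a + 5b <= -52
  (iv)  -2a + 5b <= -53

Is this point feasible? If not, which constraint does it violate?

not feasible — violates (i)

Constraint (i): -5a + 7b = 60, which is not ≤ 54. All other constraints are satisfied.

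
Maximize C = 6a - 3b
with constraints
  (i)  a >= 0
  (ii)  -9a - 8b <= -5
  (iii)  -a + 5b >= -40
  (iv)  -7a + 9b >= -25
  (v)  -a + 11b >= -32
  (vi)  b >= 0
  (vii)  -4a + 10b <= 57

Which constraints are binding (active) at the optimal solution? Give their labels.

Feasible corners and C = 6a - 3b:
  (0, 5/8) → C = -15/8
  (0, 57/10) → C = -171/10
  (5/9, 0) → C = 10/3
  (25/7, 0) → C = 150/7
  (763/34, 499/34) → C = 3081/34

The maximum is at (763/34, 499/34). Substituting into each constraint, equality holds for (iv) and (vii); the remaining constraints have slack.

(iv) and (vii)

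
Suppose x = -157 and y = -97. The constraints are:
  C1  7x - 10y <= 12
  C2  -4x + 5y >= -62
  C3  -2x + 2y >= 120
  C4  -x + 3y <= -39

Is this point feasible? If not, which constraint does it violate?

feasible

C1: -129 ≤ 12 ✓
C2: 143 ≥ -62 ✓
C3: 120 ≥ 120 ✓
C4: -134 ≤ -39 ✓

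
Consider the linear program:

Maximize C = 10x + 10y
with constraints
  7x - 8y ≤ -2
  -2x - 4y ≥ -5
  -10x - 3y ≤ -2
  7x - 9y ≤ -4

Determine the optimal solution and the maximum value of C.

x = 29/46, y = 43/46, maximum C = 360/23

Extreme points and C = 10x + 10y:
  (-7/34, 23/17) → C = 195/17
  (29/46, 43/46) → C = 360/23
  (2/37, 18/37) → C = 200/37

The binding constraints are -2x - 4y = -5 and 7x - 9y = -4.
Solving simultaneously gives x = 29/46, y = 43/46.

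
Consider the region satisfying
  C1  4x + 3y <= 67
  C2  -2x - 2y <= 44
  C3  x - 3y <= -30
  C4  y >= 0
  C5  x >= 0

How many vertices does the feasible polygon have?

3

The feasible vertices (each the meet of two boundaries and inside every other half-plane) are:
  (37/5, 187/15)
  (0, 67/3)
  (0, 10)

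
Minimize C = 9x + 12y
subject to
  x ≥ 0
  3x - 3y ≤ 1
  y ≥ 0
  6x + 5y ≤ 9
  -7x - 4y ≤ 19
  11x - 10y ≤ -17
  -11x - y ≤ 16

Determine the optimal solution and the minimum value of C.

x = 0, y = 17/10, minimum C = 102/5

Corner points and C = 9x + 12y:
  (0, 9/5) → C = 108/5
  (0, 17/10) → C = 102/5
  (1/23, 201/115) → C = 2457/115

At the optimal vertex, x = 0 and 11x - 10y = -17.
Solving simultaneously gives x = 0, y = 17/10.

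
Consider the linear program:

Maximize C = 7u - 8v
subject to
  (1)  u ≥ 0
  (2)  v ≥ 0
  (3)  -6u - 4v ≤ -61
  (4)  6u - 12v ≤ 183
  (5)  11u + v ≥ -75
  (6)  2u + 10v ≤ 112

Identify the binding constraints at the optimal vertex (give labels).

(4) and (6)

Corner points and C = 7u - 8v:
  (61/6, 0) → C = 427/6
  (61/2, 0) → C = 427/2
  (81/26, 275/26) → C = -1633/26
  (529/14, 51/14) → C = 3295/14

The maximum is at (529/14, 51/14). Substituting into each constraint, equality holds for (4) and (6); the remaining constraints have slack.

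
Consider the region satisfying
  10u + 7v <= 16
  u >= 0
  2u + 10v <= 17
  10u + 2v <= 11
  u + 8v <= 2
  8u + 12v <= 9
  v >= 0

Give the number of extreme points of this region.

The feasible vertices (each the meet of two boundaries and inside every other half-plane) are:
  (0, 1/4)
  (0, 0)
  (57/52, 1/52)
  (11/10, 0)
  (12/13, 7/52)

5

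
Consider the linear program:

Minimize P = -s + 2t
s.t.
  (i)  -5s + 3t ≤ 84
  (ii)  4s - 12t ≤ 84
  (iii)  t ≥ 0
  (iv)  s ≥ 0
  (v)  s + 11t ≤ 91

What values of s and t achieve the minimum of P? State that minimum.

Vertices and P = -s + 2t:
  (21, 0) → P = -21
  (36, 5) → P = -26
  (0, 0) → P = 0
  (0, 91/11) → P = 182/11

The optimum lies where 4s - 12t = 84 and s + 11t = 91.
Solving simultaneously gives s = 36, t = 5.

s = 36, t = 5, minimum P = -26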